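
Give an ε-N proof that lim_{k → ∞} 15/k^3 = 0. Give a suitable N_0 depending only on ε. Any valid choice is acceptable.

N_0 = (15/ε)^{1/3}

Let ε > 0. For k ≥ 1, |15/k^3 − 0| = 15/k^3.
15/k^3 < ε ⇔ k^3 > 15/ε ⇔ k > (15/ε)^{1/3}.
Take N_0 = (15/ε)^{1/3}. Then k > N_0 implies 15/k^3 < ε.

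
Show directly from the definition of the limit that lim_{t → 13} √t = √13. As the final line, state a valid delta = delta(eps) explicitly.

delta = min(13, √13·eps)

Suppose eps > 0. We want delta > 0 such that 0 < |t − 13| < delta implies |√t − √13| < eps.
Rationalise: √t − √13 = (t − 13)/(√t + √13), so |√t − √13| = |t − 13|/(√t + √13).
Restrict delta ≤ 13 so that |t − 13| < 13 forces t > 0, and then √t + √13 > √13.
Hence |√t − √13| < |t − 13|/√13, which is < eps once |t − 13| < √13·eps.
Take delta = min(13, √13·eps). If 0 < |t − 13| < delta then t > 0 and |√t − √13| < |t − 13|/√13 < eps.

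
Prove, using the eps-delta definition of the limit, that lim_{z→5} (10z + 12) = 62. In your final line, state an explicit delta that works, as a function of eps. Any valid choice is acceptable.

delta = eps/10

Let eps > 0. We need delta > 0 so that 0 < |z − 5| < delta implies |(10z + 12) − 62| < eps.
Since (10z + 12) − 62 = 10(z − 5), we have |(10z + 12) − 62| = 10|z − 5|.
So 10|z − 5| < eps exactly when |z − 5| < eps/10.
Choosing delta = eps/10 gives |(10z + 12) − 62| = 10|z − 5| < eps whenever |z − 5| < delta.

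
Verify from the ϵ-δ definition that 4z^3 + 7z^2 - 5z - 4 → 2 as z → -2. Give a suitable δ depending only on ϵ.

Let ϵ > 0. We want δ > 0 such that 0 < |z + 2| < δ implies |(4z^3 + 7z^2 - 5z - 4) − 2| < ϵ.
(4z^3 + 7z^2 - 5z - 4) − 2 = 4z^3 + 7z^2 - 5z - 6 = (z + 2)(4z^2 - z - 3).
So |(4z^3 + 7z^2 - 5z - 4) − 2| = |z + 2|·|4z^2 - z - 3|.
Require δ ≤ 2. Then |z + 2| < 2 gives |z| < 4, and by the triangle inequality |4z^2 - z - 3| ≤ 4·4^2 + 4 + 3 = 71.
Hence |(4z^3 + 7z^2 - 5z - 4) − 2| ≤ 71|z + 2| < ϵ provided |z + 2| < ϵ/71.
Take δ = min(2, ϵ/71). Then 0 < |z + 2| < δ gives both |z + 2| < 2 and |z + 2| < ϵ/71, so |(4z^3 + 7z^2 - 5z - 4) − 2| < ϵ.

δ = min(2, ϵ/71)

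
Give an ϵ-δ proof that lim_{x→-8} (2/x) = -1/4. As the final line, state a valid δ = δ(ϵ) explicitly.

Let ϵ > 0. We seek δ > 0 such that 0 < |x + 8| < δ implies |2/x + 1/4| < ϵ.
|2/x + 1/4| = 2·|-8 − x|/(8·|x|) = 2|x + 8|/(8|x|).
Restrict δ ≤ 4. Then |x + 8| < 4 gives |x| > 4, so 8|x| > 32.
Then |2/x + 1/4| < 2|x + 8|/32, which is < ϵ when |x + 8| < 16ϵ.
Take δ = min(4, 16ϵ). Then 0 < |x + 8| < δ gives both |x + 8| < 4 and |x + 8| < 16ϵ, so |2/x + 1/4| < ϵ.

δ = min(4, 16ϵ)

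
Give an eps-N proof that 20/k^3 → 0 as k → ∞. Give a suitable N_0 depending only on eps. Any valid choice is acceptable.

Let eps > 0 be given. For k ≥ 1, |20/k^3 − 0| = 20/k^3.
20/k^3 < eps ⇔ k^3 > 20/eps ⇔ k > (20/eps)^{1/3}.
Take N_0 = (20/eps)^{1/3}. Then k > N_0 implies 20/k^3 < eps.

N_0 = (20/eps)^{1/3}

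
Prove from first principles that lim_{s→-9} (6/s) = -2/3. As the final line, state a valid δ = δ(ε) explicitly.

δ = min(9/2, (27/4)ε)

Let ε > 0. We seek δ > 0 such that 0 < |s + 9| < δ implies |6/s + 2/3| < ε.
|6/s + 2/3| = 6·|-9 − s|/(9·|s|) = 6|s + 9|/(9|s|).
Require δ ≤ 9/2 so that |s| > 9 − 9/2 = 9/2, hence 9|s| > 81/2.
Then |6/s + 2/3| < 6|s + 9|/(81/2), which is < ε when |s + 9| < (27/4)ε.
Take δ = min(9/2, (27/4)ε). Then 0 < |s + 9| < δ gives both |s + 9| < 9/2 and |s + 9| < (27/4)ε, so |6/s + 2/3| < ε.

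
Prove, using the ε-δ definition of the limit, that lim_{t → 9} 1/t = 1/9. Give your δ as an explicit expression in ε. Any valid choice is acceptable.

Let ε > 0 be given. We seek δ > 0 such that 0 < |t − 9| < δ implies |1/t − (1/9)| < ε.
|1/t − (1/9)| = |9 − t|/(9·|t|) = |t − 9|/(9|t|).
Restrict δ ≤ 9/2. Then |t − 9| < 9/2 gives |t| > 9/2, so 9|t| > 81/2.
Then |1/t − (1/9)| < |t − 9|/(81/2), which is < ε when |t − 9| < (81/2)ε.
Take δ = min(9/2, (81/2)ε). Then 0 < |t − 9| < δ gives both |t − 9| < 9/2 and |t − 9| < (81/2)ε, so |1/t − (1/9)| < ε.

δ = min(9/2, (81/2)ε)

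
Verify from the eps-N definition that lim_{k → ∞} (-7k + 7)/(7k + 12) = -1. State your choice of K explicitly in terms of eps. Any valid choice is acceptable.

Let eps > 0. For k ≥ 1, |(-7k + 7)/(7k + 12) + 1| = |133|/(7(7k + 12)) = 133/(7(7k + 12)).
Since 7k + 12 ≥ 7k for k ≥ 1, this is ≤ 133/(7·7k) = (19/7)/k.
So |(-7k + 7)/(7k + 12) + 1| < eps whenever k > (19/7)/eps.
Take K = (19/7)/eps. If k > K then |(-7k + 7)/(7k + 12) + 1| ≤ (19/7)/k < eps.

K = (19/7)/eps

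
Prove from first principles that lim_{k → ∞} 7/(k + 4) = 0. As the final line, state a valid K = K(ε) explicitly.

Fix ε > 0. For k ≥ 1, |7/(k + 4) − 0| = 7/(k + 4) ≤ 7/k.
We need 7/k < ε, i.e. k > 7/ε.
Take K = 7/ε. If k > K then |7/(k + 4)| ≤ 7/k < ε.

K = 7/ε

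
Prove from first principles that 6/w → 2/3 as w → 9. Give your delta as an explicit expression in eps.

Suppose eps > 0. We seek delta > 0 such that 0 < |w − 9| < delta implies |6/w − (2/3)| < eps.
|6/w − (2/3)| = 6·|9 − w|/(9·|w|) = 6|w − 9|/(9|w|).
Restrict delta ≤ 9/2. Then |w − 9| < 9/2 gives |w| > 9/2, so 9|w| > 81/2.
Then |6/w − (2/3)| < 6|w − 9|/(81/2), which is < eps when |w − 9| < (27/4)eps.
Take delta = min(9/2, (27/4)eps). Then 0 < |w − 9| < delta gives both |w − 9| < 9/2 and |w − 9| < (27/4)eps, so |6/w − (2/3)| < eps.

delta = min(9/2, (27/4)eps)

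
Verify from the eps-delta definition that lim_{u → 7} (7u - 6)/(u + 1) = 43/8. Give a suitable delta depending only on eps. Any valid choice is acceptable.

delta = min(4, (32/13)eps)

Suppose eps > 0. We want delta > 0 with 0 < |u − 7| < delta ⇒ |(7u - 6)/(u + 1) − (43/8)| < eps.
Combining over a common denominator, (7u - 6)/(u + 1) − (43/8) = [(7u - 6)·8 − 43·(u + 1)] / [8·(u + 1)] = 13(u − 7) / (8(u + 1)).
So |(7u - 6)/(u + 1) − (43/8)| = 13|u − 7| / (8·|u + 1|).
Restrict delta ≤ 4. Then |u − 7| < 4 gives |u + 1| = |(u − 7) + 8| ≥ 8 − 4 = 4.
Hence |(7u - 6)/(u + 1) − (43/8)| < 13|u − 7|/(8·4) = (13/32)|u − 7|, which is < eps once |u − 7| < (32/13)eps.
Take delta = min(4, (32/13)eps). Then 0 < |u − 7| < delta forces both bounds, so |(7u - 6)/(u + 1) − (43/8)| < eps.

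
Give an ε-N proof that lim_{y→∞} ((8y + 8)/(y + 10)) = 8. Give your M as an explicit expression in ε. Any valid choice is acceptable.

Let ε > 0. We seek M > 0 such that y > M implies |(8y + 8)/(y + 10) − 8| < ε.
(8y + 8)/(y + 10) − 8 = ((8y + 8) − 8(y + 10)) / ((y + 10)) = -72/((y + 10)).
For y > 0 we have y + 10 > y, so |(8y + 8)/(y + 10) − 8| = 72/((y + 10)) < 72/(y) = 72/y.
Thus |(8y + 8)/(y + 10) − 8| < ε whenever y > 72/ε.
Take M = 72/ε. If y > M then |(8y + 8)/(y + 10) − 8| < 72/y < ε.

M = 72/ε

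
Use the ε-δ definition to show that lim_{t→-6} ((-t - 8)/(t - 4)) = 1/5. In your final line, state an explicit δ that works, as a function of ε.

Let ε > 0. We want δ > 0 with 0 < |t + 6| < δ ⇒ |(-t - 8)/(t - 4) − (1/5)| < ε.
Combining over a common denominator, (-t - 8)/(t - 4) − (1/5) = [(-t - 8)·(-10) − (-2)·(t - 4)] / [(-10)·(t - 4)] = 12(t + 6) / ((-10)(t - 4)).
So |(-t - 8)/(t - 4) − (1/5)| = 12|t + 6| / (10·|t − 4|).
Restrict δ ≤ 5. Then |t + 6| < 5 gives |t − 4| = |(t + 6) + (-10)| ≥ 10 − 5 = 5.
Hence |(-t - 8)/(t - 4) − (1/5)| < 12|t + 6|/(10·5) = (6/25)|t + 6|, which is < ε once |t + 6| < (25/6)ε.
Take δ = min(5, (25/6)ε). Then 0 < |t + 6| < δ forces both bounds, so |(-t - 8)/(t - 4) − (1/5)| < ε.

δ = min(5, (25/6)ε)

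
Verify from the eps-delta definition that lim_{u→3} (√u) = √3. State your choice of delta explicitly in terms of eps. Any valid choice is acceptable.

Fix eps > 0. We want delta > 0 such that 0 < |u − 3| < delta implies |√u − √3| < eps.
Multiplying by the conjugate, |√u − √3| = |u − 3|/(√u + √3).
Restrict delta ≤ 3 so that |u − 3| < 3 forces u > 0, and then √u + √3 > √3.
Hence |√u − √3| < |u − 3|/√3, which is < eps once |u − 3| < √3·eps.
Take delta = min(3, √3·eps). If 0 < |u − 3| < delta then u > 0 and |√u − √3| < |u − 3|/√3 < eps.

delta = min(3, √3·eps)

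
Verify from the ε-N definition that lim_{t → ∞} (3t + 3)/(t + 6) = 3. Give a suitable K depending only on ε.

K = 15/ε

Fix ε > 0. We seek K > 0 such that t > K implies |(3t + 3)/(t + 6) − 3| < ε.
(3t + 3)/(t + 6) − 3 = ((3t + 3) − 3(t + 6)) / ((t + 6)) = -15/((t + 6)).
For t > 0 we have t + 6 > t, so |(3t + 3)/(t + 6) − 3| = 15/((t + 6)) < 15/(t) = 15/t.
Thus |(3t + 3)/(t + 6) − 3| < ε whenever t > 15/ε.
Take K = 15/ε. If t > K then |(3t + 3)/(t + 6) − 3| < 15/t < ε.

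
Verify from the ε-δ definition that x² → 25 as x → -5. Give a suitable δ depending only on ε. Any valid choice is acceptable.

δ = min(2, ε/12)

Let ε > 0 be given. We seek δ > 0 with 0 < |x + 5| < δ ⇒ |x² − 25| < ε.
Factor: x² − 25 = (x + 5)(x - 5), so |x² − 25| = |x + 5|·|x - 5|.
Restrict δ ≤ 2. Then |x + 5| < 2 gives |x| < 7, so by the triangle inequality |x - 5| ≤ 7 + 5 = 12.
Hence |x² − 25| ≤ 12|x + 5|, which is < ε once |x + 5| < ε/12.
Take δ = min(2, ε/12). If 0 < |x + 5| < δ then both bounds hold and |x² − 25| ≤ 12|x + 5| < 12·(ε/12) = ε.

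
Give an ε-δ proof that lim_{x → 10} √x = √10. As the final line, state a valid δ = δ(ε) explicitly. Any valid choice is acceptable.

Let ε > 0 be given. We want δ > 0 such that 0 < |x − 10| < δ implies |√x − √10| < ε.
Multiplying by the conjugate, |√x − √10| = |x − 10|/(√x + √10).
Restrict δ ≤ 10 so that |x − 10| < 10 forces x > 0, and then √x + √10 > √10.
Hence |√x − √10| < |x − 10|/√10, which is < ε once |x − 10| < √10·ε.
Take δ = min(10, √10·ε). If 0 < |x − 10| < δ then x > 0 and |√x − √10| < |x − 10|/√10 < ε.

δ = min(10, √10·ε)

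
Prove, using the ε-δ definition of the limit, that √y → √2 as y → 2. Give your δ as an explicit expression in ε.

δ = min(2, √2·ε)

Fix ε > 0. We want δ > 0 such that 0 < |y − 2| < δ implies |√y − √2| < ε.
Multiplying by the conjugate, |√y − √2| = |y − 2|/(√y + √2).
Restrict δ ≤ 2 so that |y − 2| < 2 forces y > 0, and then √y + √2 > √2.
Hence |√y − √2| < |y − 2|/√2, which is < ε once |y − 2| < √2·ε.
Take δ = min(2, √2·ε). If 0 < |y − 2| < δ then y > 0 and |√y − √2| < |y − 2|/√2 < ε.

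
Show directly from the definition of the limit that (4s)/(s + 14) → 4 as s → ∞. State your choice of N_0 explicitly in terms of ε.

N_0 = 56/ε

Let ε > 0 be given. We seek N_0 > 0 such that s > N_0 implies |(4s)/(s + 14) − 4| < ε.
(4s)/(s + 14) − 4 = ((4s) − 4(s + 14)) / ((s + 14)) = -56/((s + 14)).
For s > 0 we have s + 14 > s, so |(4s)/(s + 14) − 4| = 56/((s + 14)) < 56/(s) = 56/s.
Thus |(4s)/(s + 14) − 4| < ε whenever s > 56/ε.
Take N_0 = 56/ε. If s > N_0 then |(4s)/(s + 14) − 4| < 56/s < ε.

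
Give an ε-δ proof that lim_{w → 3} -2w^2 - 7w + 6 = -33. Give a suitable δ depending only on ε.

δ = min(1, ε/21)

Let ε > 0. We want δ > 0 such that 0 < |w − 3| < δ implies |(-2w^2 - 7w + 6) + 33| < ε.
(-2w^2 - 7w + 6) + 33 = -2w^2 - 7w + 39 = (w − 3)(-2w - 13).
So |(-2w^2 - 7w + 6) + 33| = |w − 3|·|-2w - 13|.
Require δ ≤ 1. Then |w − 3| < 1 gives |w| < 4, and by the triangle inequality |-2w - 13| ≤ 2·4 + 13 = 21.
Hence |(-2w^2 - 7w + 6) + 33| ≤ 21|w − 3| < ε provided |w − 3| < ε/21.
Choosing δ = min(1, ε/21) ensures both conditions, hence |(-2w^2 - 7w + 6) + 33| < ε.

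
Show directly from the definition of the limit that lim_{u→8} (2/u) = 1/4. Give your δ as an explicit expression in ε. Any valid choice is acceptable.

δ = min(4, 16ε)

Let ε > 0 be given. We seek δ > 0 such that 0 < |u − 8| < δ implies |2/u − (1/4)| < ε.
|2/u − (1/4)| = 2·|8 − u|/(8·|u|) = 2|u − 8|/(8|u|).
Require δ ≤ 4 so that |u| > 8 − 4 = 4, hence 8|u| > 32.
Then |2/u − (1/4)| < 2|u − 8|/32, which is < ε when |u − 8| < 16ε.
Take δ = min(4, 16ε). Then 0 < |u − 8| < δ gives both |u − 8| < 4 and |u − 8| < 16ε, so |2/u − (1/4)| < ε.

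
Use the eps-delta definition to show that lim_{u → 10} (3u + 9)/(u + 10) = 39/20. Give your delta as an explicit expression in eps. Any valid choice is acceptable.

Fix eps > 0. We want delta > 0 with 0 < |u − 10| < delta ⇒ |(3u + 9)/(u + 10) − (39/20)| < eps.
Combining over a common denominator, (3u + 9)/(u + 10) − (39/20) = [(3u + 9)·20 − 39·(u + 10)] / [20·(u + 10)] = 21(u − 10) / (20(u + 10)).
So |(3u + 9)/(u + 10) − (39/20)| = 21|u − 10| / (20·|u + 10|).
Restrict delta ≤ 10. Then |u − 10| < 10 gives |u + 10| = |(u − 10) + 20| ≥ 20 − 10 = 10.
Hence |(3u + 9)/(u + 10) − (39/20)| < 21|u − 10|/(20·10) = (21/200)|u − 10|, which is < eps once |u − 10| < (200/21)eps.
Take delta = min(10, (200/21)eps). Then 0 < |u − 10| < delta forces both bounds, so |(3u + 9)/(u + 10) − (39/20)| < eps.

delta = min(10, (200/21)eps)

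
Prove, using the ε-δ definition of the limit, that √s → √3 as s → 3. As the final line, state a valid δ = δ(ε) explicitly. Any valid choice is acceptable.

Suppose ε > 0. We want δ > 0 such that 0 < |s − 3| < δ implies |√s − √3| < ε.
Rationalise: √s − √3 = (s − 3)/(√s + √3), so |√s − √3| = |s − 3|/(√s + √3).
Restrict δ ≤ 3 so that |s − 3| < 3 forces s > 0, and then √s + √3 > √3.
Hence |√s − √3| < |s − 3|/√3, which is < ε once |s − 3| < √3·ε.
Take δ = min(3, √3·ε). If 0 < |s − 3| < δ then s > 0 and |√s − √3| < |s − 3|/√3 < ε.

δ = min(3, √3·ε)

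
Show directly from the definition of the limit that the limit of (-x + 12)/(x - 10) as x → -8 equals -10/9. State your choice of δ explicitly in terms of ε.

Fix ε > 0. We want δ > 0 with 0 < |x + 8| < δ ⇒ |(-x + 12)/(x - 10) + 10/9| < ε.
Combining over a common denominator, (-x + 12)/(x - 10) + 10/9 = [(-x + 12)·(-18) − 20·(x - 10)] / [(-18)·(x - 10)] = -2(x + 8) / ((-18)(x - 10)).
So |(-x + 12)/(x - 10) + 10/9| = 2|x + 8| / (18·|x − 10|).
Require δ ≤ 9, so |x − 10| ≥ |-18| − |x + 8| > 18 − 9 = 9.
Hence |(-x + 12)/(x - 10) + 10/9| < 2|x + 8|/(18·9) = (1/81)|x + 8|, which is < ε once |x + 8| < 81ε.
Take δ = min(9, 81ε). Then 0 < |x + 8| < δ forces both bounds, so |(-x + 12)/(x - 10) + 10/9| < ε.

δ = min(9, 81ε)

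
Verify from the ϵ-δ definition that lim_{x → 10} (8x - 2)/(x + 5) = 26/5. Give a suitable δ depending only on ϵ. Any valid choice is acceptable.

Let ϵ > 0. We want δ > 0 with 0 < |x − 10| < δ ⇒ |(8x - 2)/(x + 5) − (26/5)| < ϵ.
Combining over a common denominator, (8x - 2)/(x + 5) − (26/5) = [(8x - 2)·15 − 78·(x + 5)] / [15·(x + 5)] = 42(x − 10) / (15(x + 5)).
So |(8x - 2)/(x + 5) − (26/5)| = 42|x − 10| / (15·|x + 5|).
Restrict δ ≤ 15/2. Then |x − 10| < 15/2 gives |x + 5| = |(x − 10) + 15| ≥ 15 − 15/2 = 15/2.
Hence |(8x - 2)/(x + 5) − (26/5)| < 42|x − 10|/(15·(15/2)) = (28/75)|x − 10|, which is < ϵ once |x − 10| < (75/28)ϵ.
Take δ = min(15/2, (75/28)ϵ). Then 0 < |x − 10| < δ forces both bounds, so |(8x - 2)/(x + 5) − (26/5)| < ϵ.

δ = min(15/2, (75/28)ϵ)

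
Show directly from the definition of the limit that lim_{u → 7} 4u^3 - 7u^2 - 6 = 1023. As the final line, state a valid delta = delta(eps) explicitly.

Suppose eps > 0. We want delta > 0 such that 0 < |u − 7| < delta implies |(4u^3 - 7u^2 - 6) − 1023| < eps.
(4u^3 - 7u^2 - 6) − 1023 = 4u^3 - 7u^2 - 1029 = (u − 7)(4u^2 + 21u + 147).
So |(4u^3 - 7u^2 - 6) − 1023| = |u − 7|·|4u^2 + 21u + 147|.
Assume first that |u − 7| < 1, so |u| < 8. Then |4u^2 + 21u + 147| ≤ 4·8^2 + 21·8 + 147 = 571.
Hence |(4u^3 - 7u^2 - 6) − 1023| ≤ 571|u − 7| < eps provided |u − 7| < eps/571.
Take delta = min(1, eps/571). Then 0 < |u − 7| < delta gives both |u − 7| < 1 and |u − 7| < eps/571, so |(4u^3 - 7u^2 - 6) − 1023| < eps.

delta = min(1, eps/571)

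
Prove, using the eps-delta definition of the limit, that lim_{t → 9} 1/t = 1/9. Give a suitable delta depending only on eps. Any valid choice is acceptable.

Suppose eps > 0. We seek delta > 0 such that 0 < |t − 9| < delta implies |1/t − (1/9)| < eps.
|1/t − (1/9)| = |9 − t|/(9·|t|) = |t − 9|/(9|t|).
Restrict delta ≤ 9/2. Then |t − 9| < 9/2 gives |t| > 9/2, so 9|t| > 81/2.
Then |1/t − (1/9)| < |t − 9|/(81/2), which is < eps when |t − 9| < (81/2)eps.
Take delta = min(9/2, (81/2)eps). Then 0 < |t − 9| < delta gives both |t − 9| < 9/2 and |t − 9| < (81/2)eps, so |1/t − (1/9)| < eps.

delta = min(9/2, (81/2)eps)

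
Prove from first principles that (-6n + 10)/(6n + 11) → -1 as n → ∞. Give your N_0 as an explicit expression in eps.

Fix eps > 0. For n ≥ 1, |(-6n + 10)/(6n + 11) + 1| = |126|/(6(6n + 11)) = 126/(6(6n + 11)).
Since 6n + 11 ≥ 6n for n ≥ 1, this is ≤ 126/(6·6n) = (7/2)/n.
So |(-6n + 10)/(6n + 11) + 1| < eps whenever n > (7/2)/eps.
Take N_0 = (7/2)/eps. If n > N_0 then |(-6n + 10)/(6n + 11) + 1| ≤ (7/2)/n < eps.

N_0 = (7/2)/eps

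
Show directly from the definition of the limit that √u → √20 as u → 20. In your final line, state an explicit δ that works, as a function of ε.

Let ε > 0 be given. We want δ > 0 such that 0 < |u − 20| < δ implies |√u − √20| < ε.
Rationalise: √u − √20 = (u − 20)/(√u + √20), so |√u − √20| = |u − 20|/(√u + √20).
Restrict δ ≤ 20 so that |u − 20| < 20 forces u > 0, and then √u + √20 > √20.
Hence |√u − √20| < |u − 20|/√20, which is < ε once |u − 20| < √20·ε.
Take δ = min(20, √20·ε). If 0 < |u − 20| < δ then u > 0 and |√u − √20| < |u − 20|/√20 < ε.

δ = min(20, √20·ε)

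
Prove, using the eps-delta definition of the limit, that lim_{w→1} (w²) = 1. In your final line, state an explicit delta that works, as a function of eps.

delta = min(2, eps/4)

Suppose eps > 0. We seek delta > 0 with 0 < |w − 1| < delta ⇒ |w² − 1| < eps.
Factor: w² − 1 = (w − 1)(w + 1), so |w² − 1| = |w − 1|·|w + 1|.
Impose delta ≤ 2 so that |w| < 3; then |w + 1| ≤ 4.
Hence |w² − 1| ≤ 4|w − 1|, which is < eps once |w − 1| < eps/4.
Take delta = min(2, eps/4). If 0 < |w − 1| < delta then both bounds hold and |w² − 1| ≤ 4|w − 1| < 4·(eps/4) = eps.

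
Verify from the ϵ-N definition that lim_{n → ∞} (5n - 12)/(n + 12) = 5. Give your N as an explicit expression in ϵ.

Let ϵ > 0 be given. For n ≥ 1, |(5n - 12)/(n + 12) − 5| = |-72|/((n + 12)) = 72/((n + 12)).
Since n + 12 ≥ n for n ≥ 1, this is ≤ 72/(n) = 72/n.
So |(5n - 12)/(n + 12) − 5| < ϵ whenever n > 72/ϵ.
Take N = 72/ϵ. If n > N then |(5n - 12)/(n + 12) − 5| ≤ 72/n < ϵ.

N = 72/ϵ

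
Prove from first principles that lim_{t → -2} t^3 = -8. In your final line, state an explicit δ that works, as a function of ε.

δ = min(2, ε/28)

Let ε > 0 be given. We seek δ > 0 with 0 < |t + 2| < δ ⇒ |t^3 + 8| < ε.
Factor: t^3 + 8 = (t + 2)(t^2 - 2t + 4), so |t^3 + 8| = |t + 2|·|t^2 - 2t + 4|.
Restrict δ ≤ 2. Then |t + 2| < 2 gives |t| < 4, so by the triangle inequality |t^2 - 2t + 4| ≤ 4^2 + 2·4 + 4 = 28.
Hence |t^3 + 8| ≤ 28|t + 2|, which is < ε once |t + 2| < ε/28.
Take δ = min(2, ε/28). If 0 < |t + 2| < δ then both bounds hold and |t^3 + 8| ≤ 28|t + 2| < 28·(ε/28) = ε.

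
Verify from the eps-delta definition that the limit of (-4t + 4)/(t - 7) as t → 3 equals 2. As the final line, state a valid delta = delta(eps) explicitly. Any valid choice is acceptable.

Fix eps > 0. We want delta > 0 with 0 < |t − 3| < delta ⇒ |(-4t + 4)/(t - 7) − 2| < eps.
Combining over a common denominator, (-4t + 4)/(t - 7) − 2 = [(-4t + 4)·(-4) − (-8)·(t - 7)] / [(-4)·(t - 7)] = 24(t − 3) / ((-4)(t - 7)).
So |(-4t + 4)/(t - 7) − 2| = 24|t − 3| / (4·|t − 7|).
Require delta ≤ 2, so |t − 7| ≥ |-4| − |t − 3| > 4 − 2 = 2.
Hence |(-4t + 4)/(t - 7) − 2| < 24|t − 3|/(4·2) = 3|t − 3|, which is < eps once |t − 3| < (1/3)eps.
Take delta = min(2, (1/3)eps). Then 0 < |t − 3| < delta forces both bounds, so |(-4t + 4)/(t - 7) − 2| < eps.

delta = min(2, (1/3)eps)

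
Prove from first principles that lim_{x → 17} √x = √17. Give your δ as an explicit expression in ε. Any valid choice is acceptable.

Suppose ε > 0. We want δ > 0 such that 0 < |x − 17| < δ implies |√x − √17| < ε.
Multiplying by the conjugate, |√x − √17| = |x − 17|/(√x + √17).
Restrict δ ≤ 17 so that |x − 17| < 17 forces x > 0, and then √x + √17 > √17.
Hence |√x − √17| < |x − 17|/√17, which is < ε once |x − 17| < √17·ε.
Take δ = min(17, √17·ε). If 0 < |x − 17| < δ then x > 0 and |√x − √17| < |x − 17|/√17 < ε.

δ = min(17, √17·ε)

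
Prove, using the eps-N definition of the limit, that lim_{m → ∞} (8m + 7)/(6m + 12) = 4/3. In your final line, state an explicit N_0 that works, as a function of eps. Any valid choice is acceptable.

N_0 = (3/2)/eps

Let eps > 0. For m ≥ 1, |(8m + 7)/(6m + 12) − (4/3)| = |-54|/(6(6m + 12)) = 54/(6(6m + 12)).
Since 6m + 12 ≥ 6m for m ≥ 1, this is ≤ 54/(6·6m) = (3/2)/m.
So |(8m + 7)/(6m + 12) − (4/3)| < eps whenever m > (3/2)/eps.
Take N_0 = (3/2)/eps. If m > N_0 then |(8m + 7)/(6m + 12) − (4/3)| ≤ (3/2)/m < eps.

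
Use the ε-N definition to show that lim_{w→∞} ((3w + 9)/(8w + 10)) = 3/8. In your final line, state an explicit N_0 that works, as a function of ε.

Let ε > 0. We seek N_0 > 0 such that w > N_0 implies |(3w + 9)/(8w + 10) − (3/8)| < ε.
(3w + 9)/(8w + 10) − (3/8) = (8(3w + 9) − 3(8w + 10)) / (8(8w + 10)) = 42/(8(8w + 10)).
For w > 0 we have 8w + 10 > 8w, so |(3w + 9)/(8w + 10) − (3/8)| = 42/(8(8w + 10)) < 42/(8·8w) = (21/32)/w.
Thus |(3w + 9)/(8w + 10) − (3/8)| < ε whenever w > (21/32)/ε.
Take N_0 = (21/32)/ε. If w > N_0 then |(3w + 9)/(8w + 10) − (3/8)| < (21/32)/w < ε.

N_0 = (21/32)/ε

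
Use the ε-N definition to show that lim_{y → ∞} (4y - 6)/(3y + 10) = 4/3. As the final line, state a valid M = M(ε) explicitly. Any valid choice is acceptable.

M = (58/9)/ε

Let ε > 0. We seek M > 0 such that y > M implies |(4y - 6)/(3y + 10) − (4/3)| < ε.
(4y - 6)/(3y + 10) − (4/3) = (3(4y - 6) − 4(3y + 10)) / (3(3y + 10)) = -58/(3(3y + 10)).
For y > 0 we have 3y + 10 > 3y, so |(4y - 6)/(3y + 10) − (4/3)| = 58/(3(3y + 10)) < 58/(3·3y) = (58/9)/y.
Thus |(4y - 6)/(3y + 10) − (4/3)| < ε whenever y > (58/9)/ε.
Take M = (58/9)/ε. If y > M then |(4y - 6)/(3y + 10) − (4/3)| < (58/9)/y < ε.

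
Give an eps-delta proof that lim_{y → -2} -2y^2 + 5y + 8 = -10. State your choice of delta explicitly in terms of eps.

delta = min(2, eps/17)

Let eps > 0. We want delta > 0 such that 0 < |y + 2| < delta implies |(-2y^2 + 5y + 8) + 10| < eps.
(-2y^2 + 5y + 8) + 10 = -2y^2 + 5y + 18 = (y + 2)(-2y + 9).
So |(-2y^2 + 5y + 8) + 10| = |y + 2|·|-2y + 9|.
Assume first that |y + 2| < 2, so |y| < 4. Then |-2y + 9| ≤ 2·4 + 9 = 17.
Hence |(-2y^2 + 5y + 8) + 10| ≤ 17|y + 2| < eps provided |y + 2| < eps/17.
Take delta = min(2, eps/17). Then 0 < |y + 2| < delta gives both |y + 2| < 2 and |y + 2| < eps/17, so |(-2y^2 + 5y + 8) + 10| < eps.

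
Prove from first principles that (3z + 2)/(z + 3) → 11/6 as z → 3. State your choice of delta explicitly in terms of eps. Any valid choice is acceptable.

delta = min(3, (18/7)eps)

Suppose eps > 0. We want delta > 0 with 0 < |z − 3| < delta ⇒ |(3z + 2)/(z + 3) − (11/6)| < eps.
Combining over a common denominator, (3z + 2)/(z + 3) − (11/6) = [(3z + 2)·6 − 11·(z + 3)] / [6·(z + 3)] = 7(z − 3) / (6(z + 3)).
So |(3z + 2)/(z + 3) − (11/6)| = 7|z − 3| / (6·|z + 3|).
Restrict delta ≤ 3. Then |z − 3| < 3 gives |z + 3| = |(z − 3) + 6| ≥ 6 − 3 = 3.
Hence |(3z + 2)/(z + 3) − (11/6)| < 7|z − 3|/(6·3) = (7/18)|z − 3|, which is < eps once |z − 3| < (18/7)eps.
Take delta = min(3, (18/7)eps). Then 0 < |z − 3| < delta forces both bounds, so |(3z + 2)/(z + 3) − (11/6)| < eps.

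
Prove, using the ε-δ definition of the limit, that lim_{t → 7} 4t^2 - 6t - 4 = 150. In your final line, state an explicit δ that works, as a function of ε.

Fix ε > 0. We want δ > 0 such that 0 < |t − 7| < δ implies |(4t^2 - 6t - 4) − 150| < ε.
(4t^2 - 6t - 4) − 150 = 4t^2 - 6t - 154 = (t − 7)(4t + 22).
So |(4t^2 - 6t - 4) − 150| = |t − 7|·|4t + 22|.
Require δ ≤ 1. Then |t − 7| < 1 gives |t| < 8, and by the triangle inequality |4t + 22| ≤ 4·8 + 22 = 54.
Hence |(4t^2 - 6t - 4) − 150| ≤ 54|t − 7| < ε provided |t − 7| < ε/54.
Take δ = min(1, ε/54). Then 0 < |t − 7| < δ gives both |t − 7| < 1 and |t − 7| < ε/54, so |(4t^2 - 6t - 4) − 150| < ε.

δ = min(1, ε/54)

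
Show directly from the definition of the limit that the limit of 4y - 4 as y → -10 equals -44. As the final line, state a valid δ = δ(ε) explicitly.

Fix ε > 0. We need δ > 0 so that 0 < |y + 10| < δ implies |(4y - 4) + 44| < ε.
Since (4y - 4) + 44 = 4(y + 10), we have |(4y - 4) + 44| = 4|y + 10|.
So 4|y + 10| < ε exactly when |y + 10| < ε/4.
Choosing δ = ε/4 gives |(4y - 4) + 44| = 4|y + 10| < ε whenever |y + 10| < δ.

δ = ε/4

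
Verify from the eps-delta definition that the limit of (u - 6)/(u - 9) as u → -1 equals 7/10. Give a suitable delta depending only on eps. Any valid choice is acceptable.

Suppose eps > 0. We want delta > 0 with 0 < |u + 1| < delta ⇒ |(u - 6)/(u - 9) − (7/10)| < eps.
Combining over a common denominator, (u - 6)/(u - 9) − (7/10) = [(u - 6)·(-10) − (-7)·(u - 9)] / [(-10)·(u - 9)] = -3(u + 1) / ((-10)(u - 9)).
So |(u - 6)/(u - 9) − (7/10)| = 3|u + 1| / (10·|u − 9|).
Restrict delta ≤ 5. Then |u + 1| < 5 gives |u − 9| = |(u + 1) + (-10)| ≥ 10 − 5 = 5.
Hence |(u - 6)/(u - 9) − (7/10)| < 3|u + 1|/(10·5) = (3/50)|u + 1|, which is < eps once |u + 1| < (50/3)eps.
Take delta = min(5, (50/3)eps). Then 0 < |u + 1| < delta forces both bounds, so |(u - 6)/(u - 9) − (7/10)| < eps.

delta = min(5, (50/3)eps)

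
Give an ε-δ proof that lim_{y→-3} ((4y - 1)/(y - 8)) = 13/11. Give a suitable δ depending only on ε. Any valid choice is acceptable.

Let ε > 0 be given. We want δ > 0 with 0 < |y + 3| < δ ⇒ |(4y - 1)/(y - 8) − (13/11)| < ε.
Combining over a common denominator, (4y - 1)/(y - 8) − (13/11) = [(4y - 1)·(-11) − (-13)·(y - 8)] / [(-11)·(y - 8)] = -31(y + 3) / ((-11)(y - 8)).
So |(4y - 1)/(y - 8) − (13/11)| = 31|y + 3| / (11·|y − 8|).
Restrict δ ≤ 11/2. Then |y + 3| < 11/2 gives |y − 8| = |(y + 3) + (-11)| ≥ 11 − 11/2 = 11/2.
Hence |(4y - 1)/(y - 8) − (13/11)| < 31|y + 3|/(11·(11/2)) = (62/121)|y + 3|, which is < ε once |y + 3| < (121/62)ε.
Take δ = min(11/2, (121/62)ε). Then 0 < |y + 3| < δ forces both bounds, so |(4y - 1)/(y - 8) − (13/11)| < ε.

δ = min(11/2, (121/62)ε)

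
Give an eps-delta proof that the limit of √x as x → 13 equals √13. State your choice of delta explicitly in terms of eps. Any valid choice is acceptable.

Suppose eps > 0. We want delta > 0 such that 0 < |x − 13| < delta implies |√x − √13| < eps.
Rationalise: √x − √13 = (x − 13)/(√x + √13), so |√x − √13| = |x − 13|/(√x + √13).
Restrict delta ≤ 13 so that |x − 13| < 13 forces x > 0, and then √x + √13 > √13.
Hence |√x − √13| < |x − 13|/√13, which is < eps once |x − 13| < √13·eps.
Take delta = min(13, √13·eps). If 0 < |x − 13| < delta then x > 0 and |√x − √13| < |x − 13|/√13 < eps.

delta = min(13, √13·eps)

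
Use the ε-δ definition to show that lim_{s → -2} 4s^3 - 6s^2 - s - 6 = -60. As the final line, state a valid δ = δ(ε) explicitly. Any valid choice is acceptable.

δ = min(1, ε/105)

Let ε > 0 be given. We want δ > 0 such that 0 < |s + 2| < δ implies |(4s^3 - 6s^2 - s - 6) + 60| < ε.
(4s^3 - 6s^2 - s - 6) + 60 = 4s^3 - 6s^2 - s + 54 = (s + 2)(4s^2 - 14s + 27).
So |(4s^3 - 6s^2 - s - 6) + 60| = |s + 2|·|4s^2 - 14s + 27|.
Assume first that |s + 2| < 1, so |s| < 3. Then |4s^2 - 14s + 27| ≤ 4·3^2 + 14·3 + 27 = 105.
Hence |(4s^3 - 6s^2 - s - 6) + 60| ≤ 105|s + 2| < ε provided |s + 2| < ε/105.
Choosing δ = min(1, ε/105) ensures both conditions, hence |(4s^3 - 6s^2 - s - 6) + 60| < ε.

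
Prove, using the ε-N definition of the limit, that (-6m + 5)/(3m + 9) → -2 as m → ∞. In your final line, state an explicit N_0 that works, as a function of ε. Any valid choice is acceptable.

Let ε > 0. For m ≥ 1, |(-6m + 5)/(3m + 9) + 2| = |69|/(3(3m + 9)) = 69/(3(3m + 9)).
Since 3m + 9 ≥ 3m for m ≥ 1, this is ≤ 69/(3·3m) = (23/3)/m.
So |(-6m + 5)/(3m + 9) + 2| < ε whenever m > (23/3)/ε.
Take N_0 = (23/3)/ε. If m > N_0 then |(-6m + 5)/(3m + 9) + 2| ≤ (23/3)/m < ε.

N_0 = (23/3)/ε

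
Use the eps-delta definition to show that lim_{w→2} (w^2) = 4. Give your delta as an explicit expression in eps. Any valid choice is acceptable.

Let eps > 0. We seek delta > 0 with 0 < |w − 2| < delta ⇒ |w^2 − 4| < eps.
Factor: w^2 − 4 = (w − 2)(w + 2), so |w^2 − 4| = |w − 2|·|w + 2|.
Restrict delta ≤ 2. Then |w − 2| < 2 gives |w| < 4, so by the triangle inequality |w + 2| ≤ 4 + 2 = 6.
Hence |w^2 − 4| ≤ 6|w − 2|, which is < eps once |w − 2| < eps/6.
Take delta = min(2, eps/6). If 0 < |w − 2| < delta then both bounds hold and |w^2 − 4| ≤ 6|w − 2| < 6·(eps/6) = eps.

delta = min(2, eps/6)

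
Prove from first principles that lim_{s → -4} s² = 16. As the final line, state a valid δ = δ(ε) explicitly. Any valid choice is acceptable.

Let ε > 0. We seek δ > 0 with 0 < |s + 4| < δ ⇒ |s² − 16| < ε.
Factor: s² − 16 = (s + 4)(s - 4), so |s² − 16| = |s + 4|·|s - 4|.
Restrict δ ≤ 1. Then |s + 4| < 1 gives |s| < 5, so by the triangle inequality |s - 4| ≤ 5 + 4 = 9.
Hence |s² − 16| ≤ 9|s + 4|, which is < ε once |s + 4| < ε/9.
Take δ = min(1, ε/9). If 0 < |s + 4| < δ then both bounds hold and |s² − 16| ≤ 9|s + 4| < 9·(ε/9) = ε.

δ = min(1, ε/9)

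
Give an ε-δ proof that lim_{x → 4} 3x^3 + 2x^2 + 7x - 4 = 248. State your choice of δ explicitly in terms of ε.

Let ε > 0. We want δ > 0 such that 0 < |x − 4| < δ implies |(3x^3 + 2x^2 + 7x - 4) − 248| < ε.
(3x^3 + 2x^2 + 7x - 4) − 248 = 3x^3 + 2x^2 + 7x - 252 = (x − 4)(3x^2 + 14x + 63).
So |(3x^3 + 2x^2 + 7x - 4) − 248| = |x − 4|·|3x^2 + 14x + 63|.
Assume first that |x − 4| < 2, so |x| < 6. Then |3x^2 + 14x + 63| ≤ 3·6^2 + 14·6 + 63 = 255.
Hence |(3x^3 + 2x^2 + 7x - 4) − 248| ≤ 255|x − 4| < ε provided |x − 4| < ε/255.
Choosing δ = min(2, ε/255) ensures both conditions, hence |(3x^3 + 2x^2 + 7x - 4) − 248| < ε.

δ = min(2, ε/255)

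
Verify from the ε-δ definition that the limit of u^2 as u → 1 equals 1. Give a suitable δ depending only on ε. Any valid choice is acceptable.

δ = min(1, ε/3)

Suppose ε > 0. We seek δ > 0 with 0 < |u − 1| < δ ⇒ |u^2 − 1| < ε.
Factor: u^2 − 1 = (u − 1)(u + 1), so |u^2 − 1| = |u − 1|·|u + 1|.
Impose δ ≤ 1 so that |u| < 2; then |u + 1| ≤ 3.
Hence |u^2 − 1| ≤ 3|u − 1|, which is < ε once |u − 1| < ε/3.
Take δ = min(1, ε/3). If 0 < |u − 1| < δ then both bounds hold and |u^2 − 1| ≤ 3|u − 1| < 3·(ε/3) = ε.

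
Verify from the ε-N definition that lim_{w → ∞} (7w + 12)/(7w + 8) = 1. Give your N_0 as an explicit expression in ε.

N_0 = (4/7)/ε

Fix ε > 0. We seek N_0 > 0 such that w > N_0 implies |(7w + 12)/(7w + 8) − 1| < ε.
(7w + 12)/(7w + 8) − 1 = (7(7w + 12) − 7(7w + 8)) / (7(7w + 8)) = 28/(7(7w + 8)).
For w > 0 we have 7w + 8 > 7w, so |(7w + 12)/(7w + 8) − 1| = 28/(7(7w + 8)) < 28/(7·7w) = (4/7)/w.
Thus |(7w + 12)/(7w + 8) − 1| < ε whenever w > (4/7)/ε.
Take N_0 = (4/7)/ε. If w > N_0 then |(7w + 12)/(7w + 8) − 1| < (4/7)/w < ε.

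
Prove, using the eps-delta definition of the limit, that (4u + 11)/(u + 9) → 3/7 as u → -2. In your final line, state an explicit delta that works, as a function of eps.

delta = min(7/2, (49/50)eps)

Let eps > 0. We want delta > 0 with 0 < |u + 2| < delta ⇒ |(4u + 11)/(u + 9) − (3/7)| < eps.
Combining over a common denominator, (4u + 11)/(u + 9) − (3/7) = [(4u + 11)·7 − 3·(u + 9)] / [7·(u + 9)] = 25(u + 2) / (7(u + 9)).
So |(4u + 11)/(u + 9) − (3/7)| = 25|u + 2| / (7·|u + 9|).
Restrict delta ≤ 7/2. Then |u + 2| < 7/2 gives |u + 9| = |(u + 2) + 7| ≥ 7 − 7/2 = 7/2.
Hence |(4u + 11)/(u + 9) − (3/7)| < 25|u + 2|/(7·(7/2)) = (50/49)|u + 2|, which is < eps once |u + 2| < (49/50)eps.
Take delta = min(7/2, (49/50)eps). Then 0 < |u + 2| < delta forces both bounds, so |(4u + 11)/(u + 9) − (3/7)| < eps.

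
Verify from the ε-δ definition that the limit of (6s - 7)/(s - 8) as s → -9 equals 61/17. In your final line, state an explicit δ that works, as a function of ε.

δ = min(17/2, (289/82)ε)

Suppose ε > 0. We want δ > 0 with 0 < |s + 9| < δ ⇒ |(6s - 7)/(s - 8) − (61/17)| < ε.
Combining over a common denominator, (6s - 7)/(s - 8) − (61/17) = [(6s - 7)·(-17) − (-61)·(s - 8)] / [(-17)·(s - 8)] = -41(s + 9) / ((-17)(s - 8)).
So |(6s - 7)/(s - 8) − (61/17)| = 41|s + 9| / (17·|s − 8|).
Restrict δ ≤ 17/2. Then |s + 9| < 17/2 gives |s − 8| = |(s + 9) + (-17)| ≥ 17 − 17/2 = 17/2.
Hence |(6s - 7)/(s - 8) − (61/17)| < 41|s + 9|/(17·(17/2)) = (82/289)|s + 9|, which is < ε once |s + 9| < (289/82)ε.
Take δ = min(17/2, (289/82)ε). Then 0 < |s + 9| < δ forces both bounds, so |(6s - 7)/(s - 8) − (61/17)| < ε.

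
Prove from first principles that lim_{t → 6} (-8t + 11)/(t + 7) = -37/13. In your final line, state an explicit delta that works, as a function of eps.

Suppose eps > 0. We want delta > 0 with 0 < |t − 6| < delta ⇒ |(-8t + 11)/(t + 7) + 37/13| < eps.
Combining over a common denominator, (-8t + 11)/(t + 7) + 37/13 = [(-8t + 11)·13 − (-37)·(t + 7)] / [13·(t + 7)] = -67(t − 6) / (13(t + 7)).
So |(-8t + 11)/(t + 7) + 37/13| = 67|t − 6| / (13·|t + 7|).
Restrict delta ≤ 13/2. Then |t − 6| < 13/2 gives |t + 7| = |(t − 6) + 13| ≥ 13 − 13/2 = 13/2.
Hence |(-8t + 11)/(t + 7) + 37/13| < 67|t − 6|/(13·(13/2)) = (134/169)|t − 6|, which is < eps once |t − 6| < (169/134)eps.
Take delta = min(13/2, (169/134)eps). Then 0 < |t − 6| < delta forces both bounds, so |(-8t + 11)/(t + 7) + 37/13| < eps.

delta = min(13/2, (169/134)eps)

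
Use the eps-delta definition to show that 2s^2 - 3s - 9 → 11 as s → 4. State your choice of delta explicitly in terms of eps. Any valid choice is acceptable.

Let eps > 0. We want delta > 0 such that 0 < |s − 4| < delta implies |(2s^2 - 3s - 9) − 11| < eps.
(2s^2 - 3s - 9) − 11 = 2s^2 - 3s - 20 = (s − 4)(2s + 5).
So |(2s^2 - 3s - 9) − 11| = |s − 4|·|2s + 5|.
Require delta ≤ 1. Then |s − 4| < 1 gives |s| < 5, and by the triangle inequality |2s + 5| ≤ 2·5 + 5 = 15.
Hence |(2s^2 - 3s - 9) − 11| ≤ 15|s − 4| < eps provided |s − 4| < eps/15.
Take delta = min(1, eps/15). Then 0 < |s − 4| < delta gives both |s − 4| < 1 and |s − 4| < eps/15, so |(2s^2 - 3s - 9) − 11| < eps.

delta = min(1, eps/15)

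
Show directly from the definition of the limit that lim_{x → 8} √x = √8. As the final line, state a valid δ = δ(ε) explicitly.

Fix ε > 0. We want δ > 0 such that 0 < |x − 8| < δ implies |√x − √8| < ε.
Rationalise: √x − √8 = (x − 8)/(√x + √8), so |√x − √8| = |x − 8|/(√x + √8).
Restrict δ ≤ 8 so that |x − 8| < 8 forces x > 0, and then √x + √8 > √8.
Hence |√x − √8| < |x − 8|/√8, which is < ε once |x − 8| < √8·ε.
Take δ = min(8, √8·ε). If 0 < |x − 8| < δ then x > 0 and |√x − √8| < |x − 8|/√8 < ε.

δ = min(8, √8·ε)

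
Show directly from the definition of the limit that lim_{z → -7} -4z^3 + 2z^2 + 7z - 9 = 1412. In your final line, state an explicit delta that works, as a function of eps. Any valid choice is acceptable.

delta = min(2, eps/797)

Let eps > 0 be given. We want delta > 0 such that 0 < |z + 7| < delta implies |(-4z^3 + 2z^2 + 7z - 9) − 1412| < eps.
(-4z^3 + 2z^2 + 7z - 9) − 1412 = -4z^3 + 2z^2 + 7z - 1421 = (z + 7)(-4z^2 + 30z - 203).
So |(-4z^3 + 2z^2 + 7z - 9) − 1412| = |z + 7|·|-4z^2 + 30z - 203|.
Require delta ≤ 2. Then |z + 7| < 2 gives |z| < 9, and by the triangle inequality |-4z^2 + 30z - 203| ≤ 4·9^2 + 30·9 + 203 = 797.
Hence |(-4z^3 + 2z^2 + 7z - 9) − 1412| ≤ 797|z + 7| < eps provided |z + 7| < eps/797.
Choosing delta = min(2, eps/797) ensures both conditions, hence |(-4z^3 + 2z^2 + 7z - 9) − 1412| < eps.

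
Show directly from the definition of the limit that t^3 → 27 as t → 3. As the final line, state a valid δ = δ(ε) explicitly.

Let ε > 0. We seek δ > 0 with 0 < |t − 3| < δ ⇒ |t^3 − 27| < ε.
Factor: t^3 − 27 = (t − 3)(t^2 + 3t + 9), so |t^3 − 27| = |t − 3|·|t^2 + 3t + 9|.
Restrict δ ≤ 1. Then |t − 3| < 1 gives |t| < 4, so by the triangle inequality |t^2 + 3t + 9| ≤ 4^2 + 3·4 + 9 = 37.
Hence |t^3 − 27| ≤ 37|t − 3|, which is < ε once |t − 3| < ε/37.
Take δ = min(1, ε/37). If 0 < |t − 3| < δ then both bounds hold and |t^3 − 27| ≤ 37|t − 3| < 37·(ε/37) = ε.

δ = min(1, ε/37)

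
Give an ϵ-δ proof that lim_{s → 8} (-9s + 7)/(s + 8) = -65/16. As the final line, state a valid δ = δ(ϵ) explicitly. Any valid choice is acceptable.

Suppose ϵ > 0. We want δ > 0 with 0 < |s − 8| < δ ⇒ |(-9s + 7)/(s + 8) + 65/16| < ϵ.
Combining over a common denominator, (-9s + 7)/(s + 8) + 65/16 = [(-9s + 7)·16 − (-65)·(s + 8)] / [16·(s + 8)] = -79(s − 8) / (16(s + 8)).
So |(-9s + 7)/(s + 8) + 65/16| = 79|s − 8| / (16·|s + 8|).
Restrict δ ≤ 8. Then |s − 8| < 8 gives |s + 8| = |(s − 8) + 16| ≥ 16 − 8 = 8.
Hence |(-9s + 7)/(s + 8) + 65/16| < 79|s − 8|/(16·8) = (79/128)|s − 8|, which is < ϵ once |s − 8| < (128/79)ϵ.
Take δ = min(8, (128/79)ϵ). Then 0 < |s − 8| < δ forces both bounds, so |(-9s + 7)/(s + 8) + 65/16| < ϵ.

δ = min(8, (128/79)ϵ)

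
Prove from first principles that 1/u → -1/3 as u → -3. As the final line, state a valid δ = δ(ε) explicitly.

Let ε > 0. We seek δ > 0 such that 0 < |u + 3| < δ implies |1/u + 1/3| < ε.
|1/u + 1/3| = |-3 − u|/(3·|u|) = |u + 3|/(3|u|).
Restrict δ ≤ 3/2. Then |u + 3| < 3/2 gives |u| > 3/2, so 3|u| > 9/2.
Then |1/u + 1/3| < |u + 3|/(9/2), which is < ε when |u + 3| < (9/2)ε.
Take δ = min(3/2, (9/2)ε). Then 0 < |u + 3| < δ gives both |u + 3| < 3/2 and |u + 3| < (9/2)ε, so |1/u + 1/3| < ε.

δ = min(3/2, (9/2)ε)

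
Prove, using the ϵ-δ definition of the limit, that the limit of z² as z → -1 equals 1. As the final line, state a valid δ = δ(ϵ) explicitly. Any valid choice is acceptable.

δ = min(1, ϵ/3)

Let ϵ > 0 be given. We seek δ > 0 with 0 < |z + 1| < δ ⇒ |z² − 1| < ϵ.
Factor: z² − 1 = (z + 1)(z - 1), so |z² − 1| = |z + 1|·|z - 1|.
Restrict δ ≤ 1. Then |z + 1| < 1 gives |z| < 2, so by the triangle inequality |z - 1| ≤ 2 + 1 = 3.
Hence |z² − 1| ≤ 3|z + 1|, which is < ϵ once |z + 1| < ϵ/3.
Take δ = min(1, ϵ/3). If 0 < |z + 1| < δ then both bounds hold and |z² − 1| ≤ 3|z + 1| < 3·(ϵ/3) = ϵ.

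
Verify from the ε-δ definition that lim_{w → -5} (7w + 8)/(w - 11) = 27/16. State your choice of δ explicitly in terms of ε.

δ = min(8, (128/85)ε)

Let ε > 0 be given. We want δ > 0 with 0 < |w + 5| < δ ⇒ |(7w + 8)/(w - 11) − (27/16)| < ε.
Combining over a common denominator, (7w + 8)/(w - 11) − (27/16) = [(7w + 8)·(-16) − (-27)·(w - 11)] / [(-16)·(w - 11)] = -85(w + 5) / ((-16)(w - 11)).
So |(7w + 8)/(w - 11) − (27/16)| = 85|w + 5| / (16·|w − 11|).
Require δ ≤ 8, so |w − 11| ≥ |-16| − |w + 5| > 16 − 8 = 8.
Hence |(7w + 8)/(w - 11) − (27/16)| < 85|w + 5|/(16·8) = (85/128)|w + 5|, which is < ε once |w + 5| < (128/85)ε.
Take δ = min(8, (128/85)ε). Then 0 < |w + 5| < δ forces both bounds, so |(7w + 8)/(w - 11) − (27/16)| < ε.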